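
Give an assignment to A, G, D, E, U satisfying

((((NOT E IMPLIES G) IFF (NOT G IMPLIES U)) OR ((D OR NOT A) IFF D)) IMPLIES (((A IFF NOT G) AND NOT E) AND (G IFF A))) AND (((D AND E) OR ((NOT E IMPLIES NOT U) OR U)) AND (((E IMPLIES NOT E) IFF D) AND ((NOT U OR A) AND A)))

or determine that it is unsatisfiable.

Unsatisfiable

Case A = True: the formula simplifies to ((((NOT E IMPLIES G) IFF (NOT G IMPLIES U)) OR (D IFF D)) IMPLIES ((NOT G AND NOT E) AND G)) AND (((D AND E) OR ((NOT E IMPLIES NOT U) OR U)) AND ((E IMPLIES NOT E) IFF D)).
  G = True: the conjunct (((NOT E IMPLIES G) IFF (NOT G IMPLIES U)) OR (D IFF D)) IMPLIES ((NOT G AND NOT E) AND G) becomes (True OR (D IFF D)) IMPLIES (False AND True) = False.
  G = False: simplifies to NOT (((E IFF U) OR (D IFF D))) AND (((D AND E) OR ((NOT E IMPLIES NOT U) OR U)) AND ((E IMPLIES NOT E) IFF D)).
    D = True: the conjunct NOT (((E IFF U) OR (D IFF D))) becomes NOT (((E IFF U) OR True)) = False.
    D = False: the conjunct NOT (((E IFF U) OR (D IFF D))) becomes NOT (((E IFF U) OR True)) = False.
Case A = False: the conjunct A is False.
Both cases fail — unsatisfiable.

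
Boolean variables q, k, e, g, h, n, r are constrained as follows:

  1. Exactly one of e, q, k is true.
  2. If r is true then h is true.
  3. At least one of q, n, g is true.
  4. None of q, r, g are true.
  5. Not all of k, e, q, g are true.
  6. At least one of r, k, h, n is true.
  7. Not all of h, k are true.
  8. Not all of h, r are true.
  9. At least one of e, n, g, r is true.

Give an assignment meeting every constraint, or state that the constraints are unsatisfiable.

q = False, k = False, e = True, g = False, h = False, n = True, r = False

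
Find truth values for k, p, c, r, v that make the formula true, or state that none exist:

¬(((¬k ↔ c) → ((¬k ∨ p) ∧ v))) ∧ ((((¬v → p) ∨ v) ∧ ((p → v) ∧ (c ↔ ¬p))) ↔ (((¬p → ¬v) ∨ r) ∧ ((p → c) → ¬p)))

k = False, p = True, c = True, r = False, v = False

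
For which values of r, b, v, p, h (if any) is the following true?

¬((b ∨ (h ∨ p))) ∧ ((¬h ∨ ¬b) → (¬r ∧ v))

r=F, b=F, v=T, p=F, h=F

  ¬((b ∨ (h ∨ p))) = True
    b ∨ (h ∨ p) = False
      h ∨ p = False
  (¬h ∨ ¬b) → (¬r ∧ v) = True
    ¬h ∨ ¬b = True
      ¬h = True
      ¬b = True
    ¬r ∧ v = True
      ¬r = True
Both conjuncts True, so the formula holds.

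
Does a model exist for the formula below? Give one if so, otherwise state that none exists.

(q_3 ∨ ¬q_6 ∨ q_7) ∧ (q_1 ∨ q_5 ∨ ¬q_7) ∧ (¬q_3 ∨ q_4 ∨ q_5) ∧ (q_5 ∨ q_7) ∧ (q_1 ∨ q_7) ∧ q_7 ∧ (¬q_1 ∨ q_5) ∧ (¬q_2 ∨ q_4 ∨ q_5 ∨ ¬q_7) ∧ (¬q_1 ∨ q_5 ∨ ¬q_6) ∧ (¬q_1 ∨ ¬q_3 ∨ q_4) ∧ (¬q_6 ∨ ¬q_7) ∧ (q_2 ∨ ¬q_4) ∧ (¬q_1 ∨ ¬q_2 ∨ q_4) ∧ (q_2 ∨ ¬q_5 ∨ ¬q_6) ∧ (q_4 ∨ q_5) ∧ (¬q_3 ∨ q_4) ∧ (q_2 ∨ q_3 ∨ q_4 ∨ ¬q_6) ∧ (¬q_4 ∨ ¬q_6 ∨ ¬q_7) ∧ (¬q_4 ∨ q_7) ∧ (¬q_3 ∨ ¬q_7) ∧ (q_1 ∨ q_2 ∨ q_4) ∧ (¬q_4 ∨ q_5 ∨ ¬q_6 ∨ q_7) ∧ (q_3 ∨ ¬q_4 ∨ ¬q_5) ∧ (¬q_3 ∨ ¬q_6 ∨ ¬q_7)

q_1 = True, q_2 = False, q_3 = False, q_4 = False, q_5 = True, q_6 = False, q_7 = True

Unit clause (q_7) forces q_7 = True.
In (¬q_6 ∨ ¬q_7) only ¬q_6 is left, so q_6 = False.
In (¬q_3 ∨ ¬q_7) only ¬q_3 is left, so q_3 = False.
Set q_1 = True.
  then (¬q_1 ∨ q_5) forces q_5 = True.
  then (q_3 ∨ ¬q_4 ∨ ¬q_5) forces q_4 = False.
  then (¬q_1 ∨ ¬q_2 ∨ q_4) forces q_2 = False.
All clauses satisfied.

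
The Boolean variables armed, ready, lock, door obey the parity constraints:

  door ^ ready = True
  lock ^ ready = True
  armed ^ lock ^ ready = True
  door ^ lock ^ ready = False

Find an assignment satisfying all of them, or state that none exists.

armed: False, ready: False, lock: True, door: True

door ^ ready = T ^ F = True ✓
lock ^ ready = T ^ F = True ✓
armed ^ lock ^ ready = F ^ T ^ F = True ✓
door ^ lock ^ ready = T ^ T ^ F = False ✓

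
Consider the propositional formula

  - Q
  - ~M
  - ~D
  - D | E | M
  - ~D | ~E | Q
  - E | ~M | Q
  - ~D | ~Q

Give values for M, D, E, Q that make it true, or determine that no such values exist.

Unit clause (Q) forces Q = True.
Unit clause (~M) forces M = False.
Unit clause (~D) forces D = False.
In (D | E | M) only E is left, so E = True.
Check each clause:
  (Q): Q holds.
  (~M): ~M holds.
  (~D): ~D holds.
  (D | E | M): E holds.
  (~D | ~E | Q): ~D holds.
  (E | ~M | Q): E holds.
  (~D | ~Q): ~D holds.
All clauses satisfied.

M = False; D = False; E = True; Q = True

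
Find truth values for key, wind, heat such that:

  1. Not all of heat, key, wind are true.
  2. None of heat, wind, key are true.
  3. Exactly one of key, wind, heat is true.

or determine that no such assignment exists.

Unsatisfiable — no assignment works.

Case wind = True:
  Constraint (2) is violated (wind=T) — contradiction.
Case wind = False:
  (2) forces heat = False.
  (2) forces key = False.
  Constraint (3) is violated (key=F, wind=F, heat=F) — contradiction.
Both cases fail — unsatisfiable.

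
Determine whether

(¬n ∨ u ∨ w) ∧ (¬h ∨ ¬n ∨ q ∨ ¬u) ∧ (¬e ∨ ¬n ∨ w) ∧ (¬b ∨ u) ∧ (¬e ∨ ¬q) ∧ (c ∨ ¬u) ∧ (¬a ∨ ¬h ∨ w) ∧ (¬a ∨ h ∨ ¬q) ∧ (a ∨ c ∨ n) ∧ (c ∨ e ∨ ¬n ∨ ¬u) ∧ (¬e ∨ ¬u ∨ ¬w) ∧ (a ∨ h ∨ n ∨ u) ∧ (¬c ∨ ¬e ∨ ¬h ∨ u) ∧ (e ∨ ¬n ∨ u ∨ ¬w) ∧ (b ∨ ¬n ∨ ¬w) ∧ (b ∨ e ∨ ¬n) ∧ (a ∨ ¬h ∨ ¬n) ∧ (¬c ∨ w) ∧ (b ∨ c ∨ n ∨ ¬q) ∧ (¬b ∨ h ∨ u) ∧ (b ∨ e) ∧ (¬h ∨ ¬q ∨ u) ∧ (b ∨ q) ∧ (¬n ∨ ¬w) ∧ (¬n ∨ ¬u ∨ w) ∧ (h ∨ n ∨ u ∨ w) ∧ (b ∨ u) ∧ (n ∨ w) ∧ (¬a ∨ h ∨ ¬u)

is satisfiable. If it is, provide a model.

h = True, b = True, q = False, w = True, c = True, a = False, e = False, u = True, n = False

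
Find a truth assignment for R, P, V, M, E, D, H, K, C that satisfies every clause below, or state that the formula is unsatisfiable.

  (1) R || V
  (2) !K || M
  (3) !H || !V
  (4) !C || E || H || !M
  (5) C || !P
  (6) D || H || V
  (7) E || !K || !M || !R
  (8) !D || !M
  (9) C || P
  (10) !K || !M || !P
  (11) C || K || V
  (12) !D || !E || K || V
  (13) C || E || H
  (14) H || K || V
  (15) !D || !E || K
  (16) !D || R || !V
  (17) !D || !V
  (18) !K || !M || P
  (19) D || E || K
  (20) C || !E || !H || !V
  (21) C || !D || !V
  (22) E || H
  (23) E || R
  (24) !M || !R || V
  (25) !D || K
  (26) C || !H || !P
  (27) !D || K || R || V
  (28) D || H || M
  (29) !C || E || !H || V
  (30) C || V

R=T, P=T, V=T, M=T, E=T, D=F, H=F, K=F, C=T

Set R = True.
Set P = True.
  then (C || !P) forces C = True.
Set V = True.
  then (!H || !V) forces H = False.
  then (!D || !V) forces D = False.
  then (E || H) forces E = True.
  then (D || H || M) forces M = True.
  then (!K || !M || !P) forces K = False.
All clauses satisfied.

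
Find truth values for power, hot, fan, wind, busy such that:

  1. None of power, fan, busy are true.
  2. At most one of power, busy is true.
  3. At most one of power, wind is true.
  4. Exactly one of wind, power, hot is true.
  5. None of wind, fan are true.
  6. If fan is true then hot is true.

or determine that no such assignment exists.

power = False, hot = True, fan = False, wind = False, busy = False

  (1) {power, fan, busy}: 0 true — none ✓
  (2) {power, busy}: 0 true — at most one ✓
  (3) {power, wind}: 0 true — at most one ✓
  (4) {wind, power, hot}: 1 true — exactly one ✓
  (5) {wind, fan}: 0 true — none ✓
  (6) fan=F ⇒ hot: vacuous ✓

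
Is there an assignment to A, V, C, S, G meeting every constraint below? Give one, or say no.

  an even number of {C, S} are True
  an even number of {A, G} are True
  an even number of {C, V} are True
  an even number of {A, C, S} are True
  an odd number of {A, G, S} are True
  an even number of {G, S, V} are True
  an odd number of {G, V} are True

A = False, V = True, C = True, S = True, G = False

{C, S}: 2 true → even ✓
{A, G}: 0 true → even ✓
{C, V}: 2 true → even ✓
{A, C, S}: 2 true → even ✓
{A, G, S}: 1 true → odd ✓
{G, S, V}: 2 true → even ✓
{G, V}: 1 true → odd ✓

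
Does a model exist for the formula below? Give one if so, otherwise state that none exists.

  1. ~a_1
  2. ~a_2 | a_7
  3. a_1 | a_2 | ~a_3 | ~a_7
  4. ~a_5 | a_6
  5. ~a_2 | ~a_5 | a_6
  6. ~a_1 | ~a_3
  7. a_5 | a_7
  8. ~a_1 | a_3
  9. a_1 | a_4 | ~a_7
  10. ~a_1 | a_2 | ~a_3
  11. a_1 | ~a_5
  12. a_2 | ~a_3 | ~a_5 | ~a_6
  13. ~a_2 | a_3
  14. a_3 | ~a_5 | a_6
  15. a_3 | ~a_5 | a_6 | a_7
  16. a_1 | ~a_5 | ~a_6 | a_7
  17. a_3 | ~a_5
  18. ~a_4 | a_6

a_1 = False, a_2 = True, a_3 = True, a_4 = True, a_5 = False, a_6 = True, a_7 = True

Unit clause (~a_1) forces a_1 = False.
In (a_1 | ~a_5) only ~a_5 is left, so a_5 = False.
In (a_5 | a_7) only a_7 is left, so a_7 = True.
In (a_1 | a_4 | ~a_7) only a_4 is left, so a_4 = True.
In (~a_4 | a_6) only a_6 is left, so a_6 = True.
Set a_2 = True.
  then (~a_2 | a_3) forces a_3 = True.
All clauses satisfied.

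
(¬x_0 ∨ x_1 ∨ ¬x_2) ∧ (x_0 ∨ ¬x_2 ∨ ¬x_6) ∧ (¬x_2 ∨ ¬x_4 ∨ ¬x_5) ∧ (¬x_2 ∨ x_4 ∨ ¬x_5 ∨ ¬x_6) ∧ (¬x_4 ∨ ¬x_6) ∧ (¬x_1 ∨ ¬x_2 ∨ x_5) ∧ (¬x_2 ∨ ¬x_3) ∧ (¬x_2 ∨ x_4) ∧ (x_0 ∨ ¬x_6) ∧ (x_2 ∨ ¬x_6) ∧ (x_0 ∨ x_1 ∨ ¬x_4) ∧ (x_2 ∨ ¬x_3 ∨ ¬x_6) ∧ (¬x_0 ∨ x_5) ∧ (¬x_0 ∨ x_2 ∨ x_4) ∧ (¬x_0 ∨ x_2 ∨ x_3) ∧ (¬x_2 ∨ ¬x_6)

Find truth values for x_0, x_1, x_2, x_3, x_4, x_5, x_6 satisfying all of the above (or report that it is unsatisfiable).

Set x_0 = False.
  then (x_0 ∨ ¬x_6) forces x_6 = False.
Set x_1 = True.
Set x_2 = False.
Set x_3 = True.
Set x_4 = True.
Set x_5 = False.
All clauses satisfied.

x_0 = False, x_1 = True, x_2 = False, x_3 = True, x_4 = True, x_5 = False, x_6 = False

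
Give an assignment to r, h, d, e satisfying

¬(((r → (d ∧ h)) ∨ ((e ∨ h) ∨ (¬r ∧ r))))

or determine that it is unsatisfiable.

r = True; h = False; d = False; e = False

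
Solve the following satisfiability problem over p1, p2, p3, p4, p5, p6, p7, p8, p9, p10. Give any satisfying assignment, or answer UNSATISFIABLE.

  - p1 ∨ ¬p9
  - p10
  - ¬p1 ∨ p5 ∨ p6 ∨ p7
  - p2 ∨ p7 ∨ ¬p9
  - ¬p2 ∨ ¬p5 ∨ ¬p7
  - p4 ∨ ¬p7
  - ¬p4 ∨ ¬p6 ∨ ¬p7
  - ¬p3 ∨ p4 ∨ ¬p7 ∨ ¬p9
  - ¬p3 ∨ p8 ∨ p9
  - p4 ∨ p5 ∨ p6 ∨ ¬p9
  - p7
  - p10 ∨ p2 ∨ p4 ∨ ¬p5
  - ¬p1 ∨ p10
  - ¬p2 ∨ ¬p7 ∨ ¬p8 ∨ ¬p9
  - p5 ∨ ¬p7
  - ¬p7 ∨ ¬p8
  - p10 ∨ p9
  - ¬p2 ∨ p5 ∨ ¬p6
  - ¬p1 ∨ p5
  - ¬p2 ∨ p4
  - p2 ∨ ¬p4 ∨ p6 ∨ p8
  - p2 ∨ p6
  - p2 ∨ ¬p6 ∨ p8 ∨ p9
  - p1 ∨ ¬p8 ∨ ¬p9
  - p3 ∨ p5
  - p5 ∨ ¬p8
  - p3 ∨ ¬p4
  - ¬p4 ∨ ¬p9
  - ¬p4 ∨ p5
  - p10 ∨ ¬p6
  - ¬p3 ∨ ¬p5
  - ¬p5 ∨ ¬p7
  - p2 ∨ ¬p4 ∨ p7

Case p5 = True:
  (p10) forces p10 = True.
  (p7) forces p7 = True.
  Clause (¬p5 ∨ ¬p7) is falsified — contradiction.
Case p5 = False:
  (p10) forces p10 = True.
  (p7) forces p7 = True.
  Clause (p5 ∨ ¬p7) is falsified — contradiction.
Both cases fail, so the formula is unsatisfiable.

UNSATISFIABLE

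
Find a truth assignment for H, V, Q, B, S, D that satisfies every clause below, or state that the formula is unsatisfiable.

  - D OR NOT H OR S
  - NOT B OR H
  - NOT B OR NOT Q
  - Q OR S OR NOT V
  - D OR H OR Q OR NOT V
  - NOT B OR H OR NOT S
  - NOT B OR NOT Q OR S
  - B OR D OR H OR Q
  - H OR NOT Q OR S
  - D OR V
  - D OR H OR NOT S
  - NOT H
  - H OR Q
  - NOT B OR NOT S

H = False; V = False; Q = True; B = False; S = True; D = True

Unit clause (NOT H) forces H = False.
In (H OR Q) only Q is left, so Q = True.
In (NOT B OR H) only NOT B is left, so B = False.
In (H OR NOT Q OR S) only S is left, so S = True.
In (D OR H OR NOT S) only D is left, so D = True.
Set V = False.
All clauses satisfied.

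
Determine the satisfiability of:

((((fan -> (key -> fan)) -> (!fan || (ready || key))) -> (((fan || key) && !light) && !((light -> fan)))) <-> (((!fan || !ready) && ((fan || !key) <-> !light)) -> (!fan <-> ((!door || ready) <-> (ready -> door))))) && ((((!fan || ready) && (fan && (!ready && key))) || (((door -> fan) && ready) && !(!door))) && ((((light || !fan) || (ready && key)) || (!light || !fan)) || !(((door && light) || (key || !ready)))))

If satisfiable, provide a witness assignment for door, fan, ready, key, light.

Case fan = True: the formula simplifies to (!((ready || key)) <-> ((!ready && !light) -> !(((!door || ready) <-> (ready -> door))))) && (((ready && (!ready && key)) || (ready && !(!door))) && (((light || (ready && key)) || !light) || !(((door && light) || (key || !ready))))).
  ready = True: the conjunct !((ready || key)) <-> ((!ready && !light) -> !(((!door || ready) <-> (ready -> door)))) becomes !True <-> (False -> !door) = False.
  ready = False: the conjunct (ready && (!ready && key)) || (ready && !(!door)) becomes (False && key) || (False && !(!door)) = False.
Case fan = False: the formula simplifies to (((key && !light) && !(!light)) <-> ((!key <-> !light) -> ((!door || ready) <-> (ready -> door)))) && ((!door && ready) && !(!door)).
  door = True: the conjunct !door is False.
  door = False: the conjunct !(!door) becomes !(!False) = False.
Both cases fail — unsatisfiable.

Unsatisfiable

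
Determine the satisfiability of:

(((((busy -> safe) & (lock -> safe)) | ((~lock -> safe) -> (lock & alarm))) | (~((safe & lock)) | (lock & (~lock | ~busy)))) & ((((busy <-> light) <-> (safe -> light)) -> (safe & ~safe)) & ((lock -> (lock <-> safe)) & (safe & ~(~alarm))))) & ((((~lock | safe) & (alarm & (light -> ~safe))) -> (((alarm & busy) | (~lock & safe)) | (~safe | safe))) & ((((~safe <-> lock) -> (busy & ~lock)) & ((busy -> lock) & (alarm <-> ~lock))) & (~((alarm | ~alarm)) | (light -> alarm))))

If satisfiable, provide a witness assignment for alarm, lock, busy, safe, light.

Case safe = True: the formula simplifies to (~(((busy <-> light) <-> light)) & ((lock -> lock) & ~(~alarm))) & (((~lock -> (busy & ~lock)) & ((busy -> lock) & (alarm <-> ~lock))) & (~((alarm | ~alarm)) | (light -> alarm))).
  alarm = True: simplifies to (~(((busy <-> light) <-> light)) & (lock -> lock)) & ((~lock -> (busy & ~lock)) & ((busy -> lock) & ~lock)).
    lock = True: the conjunct ~lock is False.
    lock = False: simplifies to ~(((busy <-> light) <-> light)) & (busy & ~busy).
      busy = True: the conjunct ~busy is False.
      busy = False: the conjunct busy is False.
  alarm = False: the conjunct ~(~alarm) becomes ~(~False) = False.
Case safe = False: the conjunct safe is False.
Both cases fail — unsatisfiable.

The formula is unsatisfiable.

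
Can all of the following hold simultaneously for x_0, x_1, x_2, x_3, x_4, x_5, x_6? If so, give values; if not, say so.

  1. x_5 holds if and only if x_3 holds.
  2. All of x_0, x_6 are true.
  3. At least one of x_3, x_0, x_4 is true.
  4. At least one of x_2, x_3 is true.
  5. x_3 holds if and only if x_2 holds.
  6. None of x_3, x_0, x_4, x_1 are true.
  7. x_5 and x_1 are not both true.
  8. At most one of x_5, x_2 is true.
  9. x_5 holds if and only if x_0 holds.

Case x_0 = True:
  Constraint (6) is violated (x_0=T) — contradiction.
Case x_0 = False:
  Constraint (2) is violated (x_0=F) — contradiction.
Both cases fail — unsatisfiable.

UNSATISFIABLE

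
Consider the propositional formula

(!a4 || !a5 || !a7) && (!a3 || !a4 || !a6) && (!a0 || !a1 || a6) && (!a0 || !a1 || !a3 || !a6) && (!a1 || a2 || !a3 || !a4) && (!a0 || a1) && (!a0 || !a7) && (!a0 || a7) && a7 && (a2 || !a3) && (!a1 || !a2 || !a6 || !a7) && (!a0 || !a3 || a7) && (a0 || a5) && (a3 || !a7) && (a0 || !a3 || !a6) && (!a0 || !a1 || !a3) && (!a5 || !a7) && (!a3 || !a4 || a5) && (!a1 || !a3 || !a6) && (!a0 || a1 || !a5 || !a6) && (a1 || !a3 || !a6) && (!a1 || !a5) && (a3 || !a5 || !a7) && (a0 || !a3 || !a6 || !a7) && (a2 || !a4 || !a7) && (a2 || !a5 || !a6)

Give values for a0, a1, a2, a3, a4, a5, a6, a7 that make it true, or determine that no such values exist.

Case a7 = True:
  (!a0 || !a7) forces a0 = False.
  (a0 || a5) forces a5 = True.
  Clause (!a5 || !a7) is falsified — contradiction.
Case a7 = False:
  Clause (a7) is falsified — contradiction.
Both cases fail, so the formula is unsatisfiable.

Unsatisfiable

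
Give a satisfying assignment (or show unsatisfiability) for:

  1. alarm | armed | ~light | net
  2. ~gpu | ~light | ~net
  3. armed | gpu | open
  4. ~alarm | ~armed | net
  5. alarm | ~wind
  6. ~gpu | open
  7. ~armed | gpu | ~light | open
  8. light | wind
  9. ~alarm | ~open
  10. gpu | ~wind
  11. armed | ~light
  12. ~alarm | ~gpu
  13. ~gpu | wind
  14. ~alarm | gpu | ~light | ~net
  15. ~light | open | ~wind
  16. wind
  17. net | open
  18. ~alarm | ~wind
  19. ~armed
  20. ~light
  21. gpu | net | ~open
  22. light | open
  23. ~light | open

Case wind = True:
  (alarm | ~wind) forces alarm = True.
  Clause (~alarm | ~wind) is falsified — contradiction.
Case wind = False:
  Clause (wind) is falsified — contradiction.
Both cases fail, so the formula is unsatisfiable.

The formula is unsatisfiable.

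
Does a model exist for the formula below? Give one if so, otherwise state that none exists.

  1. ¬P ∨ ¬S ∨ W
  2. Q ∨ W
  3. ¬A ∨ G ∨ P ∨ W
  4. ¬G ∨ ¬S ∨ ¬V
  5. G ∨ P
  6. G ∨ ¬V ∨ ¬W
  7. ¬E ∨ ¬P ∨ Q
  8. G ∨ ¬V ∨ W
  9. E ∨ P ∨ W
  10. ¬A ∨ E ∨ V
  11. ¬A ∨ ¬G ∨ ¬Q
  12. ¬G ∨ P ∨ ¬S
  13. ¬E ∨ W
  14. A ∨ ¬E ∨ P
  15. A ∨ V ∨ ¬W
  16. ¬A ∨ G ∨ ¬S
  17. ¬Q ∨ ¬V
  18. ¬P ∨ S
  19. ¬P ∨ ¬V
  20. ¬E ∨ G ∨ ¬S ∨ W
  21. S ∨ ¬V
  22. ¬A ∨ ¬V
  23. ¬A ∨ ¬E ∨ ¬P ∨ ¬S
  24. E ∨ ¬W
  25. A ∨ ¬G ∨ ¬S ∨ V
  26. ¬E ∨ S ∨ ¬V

S=F, Q=F, A=T, G=T, P=F, E=T, W=T, V=F

Set S = False.
  then (¬P ∨ S) forces P = False.
  then (S ∨ ¬V) forces V = False.
  then (G ∨ P) forces G = True.
Try Q = True:
  (¬A ∨ ¬G ∨ ¬Q) forces A = False.
  (A ∨ ¬E ∨ P) forces E = False.
  (E ∨ P ∨ W) forces W = True.
  clause (A ∨ V ∨ ¬W) is falsified — backtrack.
So Q = False.
  then (Q ∨ W) forces W = True.
  then (A ∨ V ∨ ¬W) forces A = True.
  then (E ∨ ¬W) forces E = True.
All clauses satisfied.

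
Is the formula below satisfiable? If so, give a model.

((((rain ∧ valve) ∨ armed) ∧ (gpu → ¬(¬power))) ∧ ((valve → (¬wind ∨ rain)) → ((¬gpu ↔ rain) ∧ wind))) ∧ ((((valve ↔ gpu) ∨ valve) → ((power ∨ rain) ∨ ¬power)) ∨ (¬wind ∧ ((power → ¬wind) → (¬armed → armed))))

power=F, wind=T, valve=T, armed=T, rain=F, gpu=F

  (((rain ∧ valve) ∨ armed) ∧ (gpu → ¬(¬power))) ∧ ((valve → (¬wind ∨ rain)) → ((¬gpu ↔ rain) ∧ wind)) = True
    ((rain ∧ valve) ∨ armed) ∧ (gpu → ¬(¬power)) = True
      (rain ∧ valve) ∨ armed = True
        rain ∧ valve = False
      gpu → ¬(¬power) = True
        ¬(¬power) = False
          ¬power = True
    (valve → (¬wind ∨ rain)) → ((¬gpu ↔ rain) ∧ wind) = True
      valve → (¬wind ∨ rain) = False
        ¬wind ∨ rain = False
          ¬wind = False
      (¬gpu ↔ rain) ∧ wind = False
        ¬gpu ↔ rain = False
          ¬gpu = True
  (((valve ↔ gpu) ∨ valve) → ((power ∨ rain) ∨ ¬power)) ∨ (¬wind ∧ ((power → ¬wind) → (¬armed → armed))) = True
    ((valve ↔ gpu) ∨ valve) → ((power ∨ rain) ∨ ¬power) = True
      (valve ↔ gpu) ∨ valve = True
        valve ↔ gpu = False
      (power ∨ rain) ∨ ¬power = True
        power ∨ rain = False
        ¬power = True
    ¬wind ∧ ((power → ¬wind) → (¬armed → armed)) = False
      ¬wind = False
      (power → ¬wind) → (¬armed → armed) = True
        power → ¬wind = True
          ¬wind = False
        ¬armed → armed = True
          ¬armed = False
Both conjuncts True, so the formula holds.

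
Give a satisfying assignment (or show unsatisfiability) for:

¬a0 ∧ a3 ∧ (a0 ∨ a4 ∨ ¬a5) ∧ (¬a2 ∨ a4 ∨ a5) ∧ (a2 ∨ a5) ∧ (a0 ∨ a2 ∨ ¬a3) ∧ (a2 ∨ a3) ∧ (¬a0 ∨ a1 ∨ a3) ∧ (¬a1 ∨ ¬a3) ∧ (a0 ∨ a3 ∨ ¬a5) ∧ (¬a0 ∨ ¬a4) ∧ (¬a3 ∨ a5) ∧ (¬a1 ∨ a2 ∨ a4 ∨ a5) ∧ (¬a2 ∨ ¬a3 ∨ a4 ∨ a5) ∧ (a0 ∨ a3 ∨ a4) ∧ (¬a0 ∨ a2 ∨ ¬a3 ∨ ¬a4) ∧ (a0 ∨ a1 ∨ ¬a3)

Case a0 = True:
  Clause (¬a0) is falsified — contradiction.
Case a0 = False:
  (a3) forces a3 = True.
  (a0 ∨ a2 ∨ ¬a3) forces a2 = True.
  (¬a1 ∨ ¬a3) forces a1 = False.
  Clause (a0 ∨ a1 ∨ ¬a3) is falsified — contradiction.
Both cases fail, so the formula is unsatisfiable.

No satisfying assignment exists.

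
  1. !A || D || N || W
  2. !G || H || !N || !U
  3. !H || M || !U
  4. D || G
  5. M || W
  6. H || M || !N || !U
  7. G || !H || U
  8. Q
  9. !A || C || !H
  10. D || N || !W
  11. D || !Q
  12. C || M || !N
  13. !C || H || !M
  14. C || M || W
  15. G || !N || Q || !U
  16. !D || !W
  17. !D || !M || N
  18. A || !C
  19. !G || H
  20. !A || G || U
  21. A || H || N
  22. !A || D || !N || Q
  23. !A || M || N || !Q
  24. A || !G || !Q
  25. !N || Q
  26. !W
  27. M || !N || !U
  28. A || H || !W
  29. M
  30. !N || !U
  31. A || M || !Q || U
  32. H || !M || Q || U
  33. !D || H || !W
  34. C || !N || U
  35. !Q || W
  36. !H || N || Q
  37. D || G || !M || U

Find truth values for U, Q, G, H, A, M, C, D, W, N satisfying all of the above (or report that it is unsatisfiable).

Unsatisfiable

Case Q = True:
  (D || !Q) forces D = True.
  (!D || !W) forces W = False.
  Clause (!Q || W) is falsified — contradiction.
Case Q = False:
  Clause (Q) is falsified — contradiction.
Both cases fail, so the formula is unsatisfiable.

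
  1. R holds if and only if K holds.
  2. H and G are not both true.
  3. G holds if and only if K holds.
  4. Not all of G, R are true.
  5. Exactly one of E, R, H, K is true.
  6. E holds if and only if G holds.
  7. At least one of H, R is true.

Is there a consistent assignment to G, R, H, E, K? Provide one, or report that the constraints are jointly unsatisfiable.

G=F, R=F, H=T, E=F, K=F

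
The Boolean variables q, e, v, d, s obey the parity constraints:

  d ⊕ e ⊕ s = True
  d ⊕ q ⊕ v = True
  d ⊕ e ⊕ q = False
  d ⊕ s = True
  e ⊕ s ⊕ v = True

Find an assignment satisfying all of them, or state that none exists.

q = True, e = False, v = True, d = True, s = False

d ⊕ e ⊕ s = T ⊕ F ⊕ F = True ✓
d ⊕ q ⊕ v = T ⊕ T ⊕ T = True ✓
d ⊕ e ⊕ q = T ⊕ F ⊕ T = False ✓
d ⊕ s = T ⊕ F = True ✓
e ⊕ s ⊕ v = F ⊕ F ⊕ T = True ✓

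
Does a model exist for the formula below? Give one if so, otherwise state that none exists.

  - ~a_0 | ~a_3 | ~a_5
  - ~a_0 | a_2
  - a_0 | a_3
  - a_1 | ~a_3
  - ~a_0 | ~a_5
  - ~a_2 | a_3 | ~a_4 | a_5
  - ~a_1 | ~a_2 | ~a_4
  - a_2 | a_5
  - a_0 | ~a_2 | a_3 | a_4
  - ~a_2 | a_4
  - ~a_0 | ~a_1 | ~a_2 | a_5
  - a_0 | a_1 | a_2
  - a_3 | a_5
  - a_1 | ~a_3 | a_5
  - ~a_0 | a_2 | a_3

a_0 = False; a_1 = True; a_2 = False; a_3 = True; a_4 = True; a_5 = True

Set a_0 = False.
  then (a_0 | a_3) forces a_3 = True.
  then (a_1 | ~a_3) forces a_1 = True.
Try a_2 = True:
  (~a_1 | ~a_2 | ~a_4) forces a_4 = False.
  clause (~a_2 | a_4) is falsified — backtrack.
So a_2 = False.
  then (a_2 | a_5) forces a_5 = True.
Set a_4 = True.
All clauses satisfied.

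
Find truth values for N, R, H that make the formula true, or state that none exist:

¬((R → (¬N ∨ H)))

N=T, R=T, H=F

  ¬((R → (¬N ∨ H))) = True
    R → (¬N ∨ H) = False
      ¬N ∨ H = False
        ¬N = False
The formula evaluates to True.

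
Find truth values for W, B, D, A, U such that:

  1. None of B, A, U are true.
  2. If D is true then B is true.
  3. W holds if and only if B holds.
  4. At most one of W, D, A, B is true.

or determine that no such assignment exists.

W = False, B = False, D = False, A = False, U = False

  (1) {B, A, U}: 0 true — none ✓
  (2) D=F ⇒ B: vacuous ✓
  (3) W=F, B=F — same ✓
  (4) {W, D, A, B}: 0 true — at most one ✓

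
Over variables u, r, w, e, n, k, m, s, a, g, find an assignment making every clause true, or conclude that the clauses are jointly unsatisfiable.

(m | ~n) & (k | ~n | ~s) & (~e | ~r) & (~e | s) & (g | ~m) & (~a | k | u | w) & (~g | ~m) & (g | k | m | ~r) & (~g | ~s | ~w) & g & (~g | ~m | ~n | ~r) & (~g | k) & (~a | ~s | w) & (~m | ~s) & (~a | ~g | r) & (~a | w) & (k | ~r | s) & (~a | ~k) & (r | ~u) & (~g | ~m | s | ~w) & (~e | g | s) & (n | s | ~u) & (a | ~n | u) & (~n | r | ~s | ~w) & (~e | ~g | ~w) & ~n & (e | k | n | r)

Unit clause (g) forces g = True.
In (~g | k) only k is left, so k = True.
In (~a | ~k) only ~a is left, so a = False.
Unit clause (~n) forces n = False.
In (~g | ~m) only ~m is left, so m = False.
Set u = False.
Set r = False.
Set w = True.
  then (~g | ~s | ~w) forces s = False.
  then (~e | ~g | ~w) forces e = False.
All clauses satisfied.

u = False, r = False, w = True, e = False, n = False, k = True, m = False, s = False, a = False, g = True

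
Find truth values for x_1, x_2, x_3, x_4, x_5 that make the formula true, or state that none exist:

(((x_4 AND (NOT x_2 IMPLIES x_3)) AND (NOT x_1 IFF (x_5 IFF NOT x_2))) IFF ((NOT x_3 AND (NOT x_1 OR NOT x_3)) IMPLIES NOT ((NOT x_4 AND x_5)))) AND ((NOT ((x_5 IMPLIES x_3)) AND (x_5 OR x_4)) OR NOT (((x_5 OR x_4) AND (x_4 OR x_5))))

x_1=T, x_2=F, x_3=F, x_4=F, x_5=T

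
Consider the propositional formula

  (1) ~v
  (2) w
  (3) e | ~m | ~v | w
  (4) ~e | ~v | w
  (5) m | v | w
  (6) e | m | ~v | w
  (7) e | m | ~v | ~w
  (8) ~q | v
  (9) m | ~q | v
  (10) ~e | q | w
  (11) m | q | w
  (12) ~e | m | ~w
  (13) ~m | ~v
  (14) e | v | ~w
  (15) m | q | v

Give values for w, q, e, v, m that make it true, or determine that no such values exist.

Unit clause (~v) forces v = False.
Unit clause (w) forces w = True.
In (~q | v) only ~q is left, so q = False.
In (e | v | ~w) only e is left, so e = True.
In (m | q | v) only m is left, so m = True.
All clauses satisfied.

w = True; q = False; e = True; v = False; m = True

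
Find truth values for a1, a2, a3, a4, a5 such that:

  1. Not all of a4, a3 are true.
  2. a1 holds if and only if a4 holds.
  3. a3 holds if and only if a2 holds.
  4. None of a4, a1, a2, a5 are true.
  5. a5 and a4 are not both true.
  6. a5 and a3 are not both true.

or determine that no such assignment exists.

a1: False, a2: False, a3: False, a4: False, a5: False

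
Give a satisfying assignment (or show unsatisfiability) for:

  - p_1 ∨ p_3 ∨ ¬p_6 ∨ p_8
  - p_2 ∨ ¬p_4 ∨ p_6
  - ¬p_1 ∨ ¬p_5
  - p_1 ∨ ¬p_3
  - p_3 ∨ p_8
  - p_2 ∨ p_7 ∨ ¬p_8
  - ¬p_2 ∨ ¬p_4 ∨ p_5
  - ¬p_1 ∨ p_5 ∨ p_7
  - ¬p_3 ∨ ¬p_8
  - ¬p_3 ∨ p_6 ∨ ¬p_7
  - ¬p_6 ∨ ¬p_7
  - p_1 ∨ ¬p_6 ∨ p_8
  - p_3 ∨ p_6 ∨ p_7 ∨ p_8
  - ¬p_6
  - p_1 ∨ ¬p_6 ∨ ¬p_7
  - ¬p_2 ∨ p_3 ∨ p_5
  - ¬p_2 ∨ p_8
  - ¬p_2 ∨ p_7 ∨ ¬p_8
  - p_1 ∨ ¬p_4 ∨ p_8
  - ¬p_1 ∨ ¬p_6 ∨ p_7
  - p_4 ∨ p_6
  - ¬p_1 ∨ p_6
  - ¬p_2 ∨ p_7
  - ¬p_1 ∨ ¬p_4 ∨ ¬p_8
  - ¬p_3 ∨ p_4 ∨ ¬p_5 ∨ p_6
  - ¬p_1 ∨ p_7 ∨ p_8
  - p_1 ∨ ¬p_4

UNSATISFIABLE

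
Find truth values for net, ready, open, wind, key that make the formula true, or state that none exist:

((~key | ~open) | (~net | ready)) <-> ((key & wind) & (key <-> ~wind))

net = True; ready = False; open = True; wind = False; key = True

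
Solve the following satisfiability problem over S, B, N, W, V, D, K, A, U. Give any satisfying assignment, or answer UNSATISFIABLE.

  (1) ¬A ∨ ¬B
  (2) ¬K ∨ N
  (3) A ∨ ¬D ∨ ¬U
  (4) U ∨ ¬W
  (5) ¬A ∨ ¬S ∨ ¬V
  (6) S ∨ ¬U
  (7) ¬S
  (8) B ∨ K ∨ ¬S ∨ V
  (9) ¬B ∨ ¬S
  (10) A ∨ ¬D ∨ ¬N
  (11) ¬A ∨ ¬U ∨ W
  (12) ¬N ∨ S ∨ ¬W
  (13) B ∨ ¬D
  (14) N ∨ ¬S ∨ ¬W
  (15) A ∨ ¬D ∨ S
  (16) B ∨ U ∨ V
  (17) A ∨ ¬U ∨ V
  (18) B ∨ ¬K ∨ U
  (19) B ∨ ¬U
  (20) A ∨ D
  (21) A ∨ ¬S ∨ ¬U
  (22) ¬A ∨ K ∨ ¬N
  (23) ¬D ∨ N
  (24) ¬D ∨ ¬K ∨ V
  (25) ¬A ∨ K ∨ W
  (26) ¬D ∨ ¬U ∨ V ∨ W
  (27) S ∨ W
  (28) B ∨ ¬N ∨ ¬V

UNSATISFIABLE

Case S = True:
  Clause (¬S) is falsified — contradiction.
Case S = False:
  (S ∨ ¬U) forces U = False.
  (U ∨ ¬W) forces W = False.
  Clause (S ∨ W) is falsified — contradiction.
Both cases fail, so the formula is unsatisfiable.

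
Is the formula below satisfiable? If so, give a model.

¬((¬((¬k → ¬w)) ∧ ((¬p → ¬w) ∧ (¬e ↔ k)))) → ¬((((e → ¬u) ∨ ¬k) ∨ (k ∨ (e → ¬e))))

k=F; w=T; p=T; u=T; e=T

  ¬((¬((¬k → ¬w)) ∧ ((¬p → ¬w) ∧ (¬e ↔ k)))) → ¬((((e → ¬u) ∨ ¬k) ∨ (k ∨ (e → ¬e)))) = True
    ¬((¬((¬k → ¬w)) ∧ ((¬p → ¬w) ∧ (¬e ↔ k)))) = False
      ¬((¬k → ¬w)) ∧ ((¬p → ¬w) ∧ (¬e ↔ k)) = True
        ¬((¬k → ¬w)) = True
          ¬k → ¬w = False
            ¬k = True
            ¬w = False
        (¬p → ¬w) ∧ (¬e ↔ k) = True
          ¬p → ¬w = True
            ¬p = False
            ¬w = False
          ¬e ↔ k = True
            ¬e = False
    ¬((((e → ¬u) ∨ ¬k) ∨ (k ∨ (e → ¬e)))) = False
      ((e → ¬u) ∨ ¬k) ∨ (k ∨ (e → ¬e)) = True
        (e → ¬u) ∨ ¬k = True
          e → ¬u = False
            ¬u = False
          ¬k = True
        k ∨ (e → ¬e) = False
          e → ¬e = False
            ¬e = False
The formula evaluates to True.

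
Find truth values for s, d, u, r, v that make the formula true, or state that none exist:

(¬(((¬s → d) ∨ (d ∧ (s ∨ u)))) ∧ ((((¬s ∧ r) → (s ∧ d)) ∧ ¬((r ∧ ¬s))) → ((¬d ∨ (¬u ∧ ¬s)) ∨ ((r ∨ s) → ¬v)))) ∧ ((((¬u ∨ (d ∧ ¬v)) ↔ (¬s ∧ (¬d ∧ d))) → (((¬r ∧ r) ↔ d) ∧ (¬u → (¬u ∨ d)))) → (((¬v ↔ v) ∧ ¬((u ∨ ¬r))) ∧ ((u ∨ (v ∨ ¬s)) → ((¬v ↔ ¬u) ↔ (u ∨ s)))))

Case d = True: the conjunct ¬(((¬s → d) ∨ (d ∧ (s ∨ u)))) becomes ¬((True ∨ (s ∨ u))) = False.
Case d = False: the formula simplifies to ¬s ∧ ((u → (¬((¬r ∧ r)) ∧ (¬u → ¬u))) → (((¬v ↔ v) ∧ ¬((u ∨ ¬r))) ∧ ((u ∨ (v ∨ ¬s)) → ((¬v ↔ ¬u) ↔ (u ∨ s))))).
  u = True: simplifies to ¬s ∧ (¬r ∧ r).
    r = True: the conjunct ¬r is False.
    r = False: the conjunct r is False.
  u = False: simplifies to ¬s ∧ (((¬v ↔ v) ∧ ¬(¬r)) ∧ ((v ∨ ¬s) → (¬v ↔ s))).
    v = True: the conjunct ¬v ↔ v becomes ¬True ↔ True = False.
    v = False: the conjunct ¬v ↔ v becomes ¬False ↔ False = False.
Both cases fail — unsatisfiable.

Unsatisfiable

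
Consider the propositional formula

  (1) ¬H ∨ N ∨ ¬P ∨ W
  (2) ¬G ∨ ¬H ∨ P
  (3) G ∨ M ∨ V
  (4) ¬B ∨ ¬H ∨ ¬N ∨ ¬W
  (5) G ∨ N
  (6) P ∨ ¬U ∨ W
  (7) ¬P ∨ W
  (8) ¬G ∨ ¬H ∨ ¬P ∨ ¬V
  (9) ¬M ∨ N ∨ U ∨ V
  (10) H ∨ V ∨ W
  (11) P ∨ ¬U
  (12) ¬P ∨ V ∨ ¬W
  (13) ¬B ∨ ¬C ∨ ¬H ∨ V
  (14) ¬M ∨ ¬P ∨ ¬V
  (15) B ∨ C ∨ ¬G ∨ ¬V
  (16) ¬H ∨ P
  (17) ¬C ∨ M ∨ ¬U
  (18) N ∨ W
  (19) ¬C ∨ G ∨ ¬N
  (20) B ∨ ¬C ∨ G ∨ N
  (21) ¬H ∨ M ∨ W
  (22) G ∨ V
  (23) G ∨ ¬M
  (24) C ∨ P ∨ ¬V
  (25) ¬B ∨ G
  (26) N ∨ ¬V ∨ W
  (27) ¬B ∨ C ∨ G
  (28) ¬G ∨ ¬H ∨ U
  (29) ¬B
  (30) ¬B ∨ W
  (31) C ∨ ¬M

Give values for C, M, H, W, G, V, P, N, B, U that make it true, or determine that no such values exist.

Unit clause (¬B) forces B = False.
Set C = True.
Set M = False.
  then (¬C ∨ M ∨ ¬U) forces U = False.
Set H = False.
Set W = True.
Try G = False:
  (G ∨ M ∨ V) forces V = True.
  (G ∨ N) forces N = True.
  clause (¬C ∨ G ∨ ¬N) is falsified — backtrack.
So G = True.
Set V = True.
Set P = True.
Set N = True.
All clauses satisfied.

C: True, M: False, H: False, W: True, G: True, V: True, P: True, N: True, B: False, U: False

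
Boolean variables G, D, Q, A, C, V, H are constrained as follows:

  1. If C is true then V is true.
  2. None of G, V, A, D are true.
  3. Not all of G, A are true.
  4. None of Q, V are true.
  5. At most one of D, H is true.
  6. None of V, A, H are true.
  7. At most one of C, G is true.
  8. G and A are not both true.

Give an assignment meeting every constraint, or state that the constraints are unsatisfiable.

G = False, D = False, Q = False, A = False, C = False, V = False, H = False

  (1) C=F ⇒ V: vacuous ✓
  (2) {G, V, A, D}: 0 true — none ✓
  (3) {G, A}: 0/2 true — not all ✓
  (4) {Q, V}: 0 true — none ✓
  (5) {D, H}: 0 true — at most one ✓
  (6) {V, A, H}: 0 true — none ✓
  (7) {C, G}: 0 true — at most one ✓
  (8) G=F, A=F — not both ✓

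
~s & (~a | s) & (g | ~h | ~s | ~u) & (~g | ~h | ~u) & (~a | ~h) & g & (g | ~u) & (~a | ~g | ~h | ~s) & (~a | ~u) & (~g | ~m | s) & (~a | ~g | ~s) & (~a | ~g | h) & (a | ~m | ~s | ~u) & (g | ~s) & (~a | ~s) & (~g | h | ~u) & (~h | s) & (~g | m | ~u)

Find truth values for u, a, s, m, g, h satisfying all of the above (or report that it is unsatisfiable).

u: False, a: False, s: False, m: False, g: True, h: False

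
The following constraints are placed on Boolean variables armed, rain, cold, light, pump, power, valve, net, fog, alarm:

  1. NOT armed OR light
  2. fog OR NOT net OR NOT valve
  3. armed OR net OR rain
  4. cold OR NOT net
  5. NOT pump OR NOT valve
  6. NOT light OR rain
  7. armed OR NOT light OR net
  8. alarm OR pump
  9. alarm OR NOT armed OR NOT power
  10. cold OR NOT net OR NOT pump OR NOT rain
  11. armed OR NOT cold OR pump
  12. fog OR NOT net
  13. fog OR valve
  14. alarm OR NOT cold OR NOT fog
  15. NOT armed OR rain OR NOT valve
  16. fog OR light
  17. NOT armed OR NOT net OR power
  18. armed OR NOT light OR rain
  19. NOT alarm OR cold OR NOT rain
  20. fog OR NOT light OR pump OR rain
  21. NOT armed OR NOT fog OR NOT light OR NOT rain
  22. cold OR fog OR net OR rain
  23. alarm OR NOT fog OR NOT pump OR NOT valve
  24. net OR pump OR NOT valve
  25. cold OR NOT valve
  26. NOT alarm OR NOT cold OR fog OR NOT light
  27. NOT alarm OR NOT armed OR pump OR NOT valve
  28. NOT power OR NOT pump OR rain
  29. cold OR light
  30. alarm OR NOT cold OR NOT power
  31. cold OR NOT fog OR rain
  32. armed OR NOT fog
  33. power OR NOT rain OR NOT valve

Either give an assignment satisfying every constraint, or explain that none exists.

UNSATISFIABLE

Case fog = True:
  (armed OR NOT fog) forces armed = True.
  (NOT armed OR light) forces light = True.
  (NOT light OR rain) forces rain = True.
  Clause (NOT armed OR NOT fog OR NOT light OR NOT rain) is falsified — contradiction.
Case fog = False:
  (fog OR NOT net) forces net = False.
  (fog OR valve) forces valve = True.
  (NOT pump OR NOT valve) forces pump = False.
  Clause (net OR pump OR NOT valve) is falsified — contradiction.
Both cases fail, so the formula is unsatisfiable.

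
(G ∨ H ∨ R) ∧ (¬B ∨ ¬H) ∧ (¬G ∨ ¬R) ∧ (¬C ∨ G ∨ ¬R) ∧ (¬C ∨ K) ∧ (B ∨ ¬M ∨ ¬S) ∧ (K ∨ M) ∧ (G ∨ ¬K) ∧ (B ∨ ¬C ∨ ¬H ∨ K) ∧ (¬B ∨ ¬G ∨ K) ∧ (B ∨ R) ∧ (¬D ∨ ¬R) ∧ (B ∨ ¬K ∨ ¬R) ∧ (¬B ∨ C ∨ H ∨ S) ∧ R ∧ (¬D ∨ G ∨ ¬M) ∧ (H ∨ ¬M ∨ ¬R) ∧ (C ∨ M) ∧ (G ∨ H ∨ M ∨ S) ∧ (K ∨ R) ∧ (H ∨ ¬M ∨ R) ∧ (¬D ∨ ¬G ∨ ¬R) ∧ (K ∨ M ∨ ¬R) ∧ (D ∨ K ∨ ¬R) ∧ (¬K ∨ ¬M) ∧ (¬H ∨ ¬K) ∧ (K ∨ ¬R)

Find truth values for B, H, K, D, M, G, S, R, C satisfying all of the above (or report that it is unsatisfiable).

Case R = True:
  (¬G ∨ ¬R) forces G = False.
  (¬C ∨ G ∨ ¬R) forces C = False.
  (G ∨ ¬K) forces K = False.
  Clause (K ∨ ¬R) is falsified — contradiction.
Case R = False:
  Clause (R) is falsified — contradiction.
Both cases fail, so the formula is unsatisfiable.

UNSATISFIABLE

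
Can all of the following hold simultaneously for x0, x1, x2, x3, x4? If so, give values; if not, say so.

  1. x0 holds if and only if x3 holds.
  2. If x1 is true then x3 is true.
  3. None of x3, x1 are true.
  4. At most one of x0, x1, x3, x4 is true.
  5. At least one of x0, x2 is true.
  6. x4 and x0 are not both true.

x0 = False; x1 = False; x2 = True; x3 = False; x4 = False

  (1) x0=F, x3=F — same ✓
  (2) x1=F ⇒ x3: vacuous ✓
  (3) {x3, x1}: 0 true — none ✓
  (4) {x0, x1, x3, x4}: 0 true — at most one ✓
  (5) {x0, x2}: 1 true — at least one ✓
  (6) x4=F, x0=F — not both ✓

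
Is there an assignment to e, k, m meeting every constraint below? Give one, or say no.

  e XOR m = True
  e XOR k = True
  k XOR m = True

Adding constraints 1, 2, 3 mod 2: every variable appears an even number of times on the left, so the left side is 0.
But the right sides sum to 1 (mod 2). 0 ≠ 1 — the system is inconsistent.

No satisfying assignment exists.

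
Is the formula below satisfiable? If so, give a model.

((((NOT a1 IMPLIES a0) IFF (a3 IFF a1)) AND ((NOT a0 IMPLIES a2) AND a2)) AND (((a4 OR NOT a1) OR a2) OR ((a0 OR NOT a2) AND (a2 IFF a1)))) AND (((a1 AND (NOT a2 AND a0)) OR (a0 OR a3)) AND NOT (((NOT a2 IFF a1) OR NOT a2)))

a0 = False; a1 = True; a2 = True; a3 = True; a4 = False

  (((NOT a1 IMPLIES a0) IFF (a3 IFF a1)) AND ((NOT a0 IMPLIES a2) AND a2)) AND (((a4 OR NOT a1) OR a2) OR ((a0 OR NOT a2) AND (a2 IFF a1))) = True
    ((NOT a1 IMPLIES a0) IFF (a3 IFF a1)) AND ((NOT a0 IMPLIES a2) AND a2) = True
      (NOT a1 IMPLIES a0) IFF (a3 IFF a1) = True
        NOT a1 IMPLIES a0 = True
          NOT a1 = False
        a3 IFF a1 = True
      (NOT a0 IMPLIES a2) AND a2 = True
        NOT a0 IMPLIES a2 = True
          NOT a0 = True
    ((a4 OR NOT a1) OR a2) OR ((a0 OR NOT a2) AND (a2 IFF a1)) = True
      (a4 OR NOT a1) OR a2 = True
        a4 OR NOT a1 = False
          NOT a1 = False
      (a0 OR NOT a2) AND (a2 IFF a1) = False
        a0 OR NOT a2 = False
          NOT a2 = False
        a2 IFF a1 = True
  ((a1 AND (NOT a2 AND a0)) OR (a0 OR a3)) AND NOT (((NOT a2 IFF a1) OR NOT a2)) = True
    (a1 AND (NOT a2 AND a0)) OR (a0 OR a3) = True
      a1 AND (NOT a2 AND a0) = False
        NOT a2 AND a0 = False
          NOT a2 = False
      a0 OR a3 = True
    NOT (((NOT a2 IFF a1) OR NOT a2)) = True
      (NOT a2 IFF a1) OR NOT a2 = False
        NOT a2 IFF a1 = False
          NOT a2 = False
        NOT a2 = False
Both conjuncts True, so the formula holds.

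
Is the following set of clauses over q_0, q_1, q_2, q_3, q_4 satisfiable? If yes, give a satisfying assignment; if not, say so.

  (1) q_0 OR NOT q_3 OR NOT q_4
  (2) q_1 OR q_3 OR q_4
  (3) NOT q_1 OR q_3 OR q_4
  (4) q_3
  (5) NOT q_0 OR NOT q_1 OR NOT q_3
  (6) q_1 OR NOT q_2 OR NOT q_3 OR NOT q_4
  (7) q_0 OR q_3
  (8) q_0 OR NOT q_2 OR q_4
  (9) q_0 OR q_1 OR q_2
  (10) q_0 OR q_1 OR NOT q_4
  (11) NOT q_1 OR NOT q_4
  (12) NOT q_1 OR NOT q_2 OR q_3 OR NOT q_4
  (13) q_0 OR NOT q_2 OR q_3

q_0: True; q_1: False; q_2: False; q_3: True; q_4: True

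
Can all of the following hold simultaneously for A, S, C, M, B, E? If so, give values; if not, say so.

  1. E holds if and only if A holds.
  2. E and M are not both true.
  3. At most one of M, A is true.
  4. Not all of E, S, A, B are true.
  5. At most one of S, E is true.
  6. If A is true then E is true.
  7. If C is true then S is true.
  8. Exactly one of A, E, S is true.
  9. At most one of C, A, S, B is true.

A: False; S: True; C: False; M: False; B: False; E: False

  (1) E=F, A=F — same ✓
  (2) E=F, M=F — not both ✓
  (3) {M, A}: 0 true — at most one ✓
  (4) {E, S, A, B}: 1/4 true — not all ✓
  (5) {S, E}: 1 true — at most one ✓
  (6) A=F ⇒ E: vacuous ✓
  (7) C=F ⇒ S: vacuous ✓
  (8) {A, E, S}: 1 true — exactly one ✓
  (9) {C, A, S, B}: 1 true — at most one ✓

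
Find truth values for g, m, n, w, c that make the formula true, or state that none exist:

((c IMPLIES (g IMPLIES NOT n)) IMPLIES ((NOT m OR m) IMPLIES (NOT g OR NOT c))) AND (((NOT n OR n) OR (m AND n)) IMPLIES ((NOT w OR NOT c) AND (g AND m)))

g=T, m=T, n=T, w=T, c=F

  (c IMPLIES (g IMPLIES NOT n)) IMPLIES ((NOT m OR m) IMPLIES (NOT g OR NOT c)) = True
    c IMPLIES (g IMPLIES NOT n) = True
      g IMPLIES NOT n = False
        NOT n = False
    (NOT m OR m) IMPLIES (NOT g OR NOT c) = True
      NOT m OR m = True
        NOT m = False
      NOT g OR NOT c = True
        NOT g = False
        NOT c = True
  ((NOT n OR n) OR (m AND n)) IMPLIES ((NOT w OR NOT c) AND (g AND m)) = True
    (NOT n OR n) OR (m AND n) = True
      NOT n OR n = True
        NOT n = False
      m AND n = True
    (NOT w OR NOT c) AND (g AND m) = True
      NOT w OR NOT c = True
        NOT w = False
        NOT c = True
      g AND m = True
Both conjuncts True, so the formula holds.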